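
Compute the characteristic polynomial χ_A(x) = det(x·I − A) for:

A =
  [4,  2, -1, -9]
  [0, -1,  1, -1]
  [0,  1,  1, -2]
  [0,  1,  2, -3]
x^4 - x^3 - 9*x^2 - 11*x - 4

Expanding det(x·I − A) (e.g. by cofactor expansion or by noting that A is similar to its Jordan form J, which has the same characteristic polynomial as A) gives
  χ_A(x) = x^4 - x^3 - 9*x^2 - 11*x - 4
which factors as (x - 4)*(x + 1)^3. The eigenvalues (with algebraic multiplicities) are λ = -1 with multiplicity 3, λ = 4 with multiplicity 1.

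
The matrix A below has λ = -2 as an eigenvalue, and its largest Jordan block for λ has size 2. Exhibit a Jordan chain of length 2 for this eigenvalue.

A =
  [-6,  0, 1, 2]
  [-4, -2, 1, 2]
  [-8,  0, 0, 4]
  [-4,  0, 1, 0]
A Jordan chain for λ = -2 of length 2:
v_1 = (-4, -4, -8, -4)ᵀ
v_2 = (1, 0, 0, 0)ᵀ

Let N = A − (-2)·I. We want v_2 with N^2 v_2 = 0 but N^1 v_2 ≠ 0; then v_{j-1} := N · v_j for j = 2, …, 2.

Pick v_2 = (1, 0, 0, 0)ᵀ.
Then v_1 = N · v_2 = (-4, -4, -8, -4)ᵀ.

Sanity check: (A − (-2)·I) v_1 = (0, 0, 0, 0)ᵀ = 0. ✓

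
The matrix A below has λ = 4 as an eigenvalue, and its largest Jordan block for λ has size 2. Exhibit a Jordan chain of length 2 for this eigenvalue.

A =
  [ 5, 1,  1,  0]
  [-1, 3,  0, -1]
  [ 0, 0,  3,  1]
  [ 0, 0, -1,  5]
A Jordan chain for λ = 4 of length 2:
v_1 = (1, -1, 0, 0)ᵀ
v_2 = (1, 0, 0, 0)ᵀ

Let N = A − (4)·I. We want v_2 with N^2 v_2 = 0 but N^1 v_2 ≠ 0; then v_{j-1} := N · v_j for j = 2, …, 2.

Pick v_2 = (1, 0, 0, 0)ᵀ.
Then v_1 = N · v_2 = (1, -1, 0, 0)ᵀ.

Sanity check: (A − (4)·I) v_1 = (0, 0, 0, 0)ᵀ = 0. ✓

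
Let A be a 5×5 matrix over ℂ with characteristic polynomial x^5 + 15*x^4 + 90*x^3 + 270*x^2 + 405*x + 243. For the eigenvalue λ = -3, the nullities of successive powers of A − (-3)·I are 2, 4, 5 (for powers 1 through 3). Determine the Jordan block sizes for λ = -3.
Block sizes for λ = -3: [3, 2]

From the dimensions of kernels of powers, the number of Jordan blocks of size at least j is d_j − d_{j−1} where d_j = dim ker(N^j) (with d_0 = 0). Computing the differences gives [2, 2, 1].
The number of blocks of size exactly k is (#blocks of size ≥ k) − (#blocks of size ≥ k + 1), so the partition is: 1 block(s) of size 2, 1 block(s) of size 3.
In nonincreasing order the block sizes are [3, 2].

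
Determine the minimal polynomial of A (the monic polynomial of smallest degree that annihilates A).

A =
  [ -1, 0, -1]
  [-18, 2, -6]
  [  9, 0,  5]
x^2 - 4*x + 4

The characteristic polynomial is χ_A(x) = (x - 2)^3, so the eigenvalues are known. The minimal polynomial is
  m_A(x) = Π_λ (x − λ)^{k_λ}
where k_λ is the size of the *largest* Jordan block for λ (equivalently, the smallest k with (A − λI)^k v = 0 for every generalised eigenvector v of λ).

  λ = 2: largest Jordan block has size 2, contributing (x − 2)^2

So m_A(x) = (x - 2)^2 = x^2 - 4*x + 4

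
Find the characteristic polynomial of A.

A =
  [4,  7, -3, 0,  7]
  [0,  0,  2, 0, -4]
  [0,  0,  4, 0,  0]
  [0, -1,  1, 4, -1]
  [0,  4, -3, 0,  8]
x^5 - 20*x^4 + 160*x^3 - 640*x^2 + 1280*x - 1024

Expanding det(x·I − A) (e.g. by cofactor expansion or by noting that A is similar to its Jordan form J, which has the same characteristic polynomial as A) gives
  χ_A(x) = x^5 - 20*x^4 + 160*x^3 - 640*x^2 + 1280*x - 1024
which factors as (x - 4)^5. The eigenvalues (with algebraic multiplicities) are λ = 4 with multiplicity 5.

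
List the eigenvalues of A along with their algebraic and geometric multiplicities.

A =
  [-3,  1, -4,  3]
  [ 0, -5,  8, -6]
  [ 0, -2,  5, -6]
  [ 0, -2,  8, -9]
λ = -3: alg = 4, geom = 3

Step 1 — factor the characteristic polynomial to read off the algebraic multiplicities:
  χ_A(x) = (x + 3)^4

Step 2 — compute geometric multiplicities via the rank-nullity identity g(λ) = n − rank(A − λI):
  rank(A − (-3)·I) = 1, so dim ker(A − (-3)·I) = n − 1 = 3

Summary:
  λ = -3: algebraic multiplicity = 4, geometric multiplicity = 3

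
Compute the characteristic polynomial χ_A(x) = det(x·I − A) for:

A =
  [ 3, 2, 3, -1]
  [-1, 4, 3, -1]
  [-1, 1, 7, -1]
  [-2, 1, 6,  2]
x^4 - 16*x^3 + 96*x^2 - 256*x + 256

Expanding det(x·I − A) (e.g. by cofactor expansion or by noting that A is similar to its Jordan form J, which has the same characteristic polynomial as A) gives
  χ_A(x) = x^4 - 16*x^3 + 96*x^2 - 256*x + 256
which factors as (x - 4)^4. The eigenvalues (with algebraic multiplicities) are λ = 4 with multiplicity 4.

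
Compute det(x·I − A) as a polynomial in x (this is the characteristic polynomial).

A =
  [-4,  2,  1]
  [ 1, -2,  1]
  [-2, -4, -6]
x^3 + 12*x^2 + 48*x + 64

Expanding det(x·I − A) (e.g. by cofactor expansion or by noting that A is similar to its Jordan form J, which has the same characteristic polynomial as A) gives
  χ_A(x) = x^3 + 12*x^2 + 48*x + 64
which factors as (x + 4)^3. The eigenvalues (with algebraic multiplicities) are λ = -4 with multiplicity 3.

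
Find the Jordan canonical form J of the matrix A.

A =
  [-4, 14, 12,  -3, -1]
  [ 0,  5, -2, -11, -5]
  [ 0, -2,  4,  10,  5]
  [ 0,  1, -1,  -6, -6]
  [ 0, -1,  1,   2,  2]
J_2(-4) ⊕ J_3(3)

The characteristic polynomial is
  det(x·I − A) = x^5 - x^4 - 29*x^3 + 45*x^2 + 216*x - 432 = (x - 3)^3*(x + 4)^2

Eigenvalues and multiplicities (the geometric multiplicity of λ is n − rank(A − λI), which equals the number of Jordan blocks for λ):
  λ = -4: algebraic multiplicity = 2, geometric multiplicity = 1
  λ = 3: algebraic multiplicity = 3, geometric multiplicity = 1

Determining the block sizes for each eigenvalue:
  λ = -4: one block (gm = 1), so the single block has size am = 2 → block sizes [2]
  λ = 3: one block (gm = 1), so the single block has size am = 3 → block sizes [3]

Assembling the blocks gives a Jordan form
J =
  [-4,  1, 0, 0, 0]
  [ 0, -4, 0, 0, 0]
  [ 0,  0, 3, 1, 0]
  [ 0,  0, 0, 3, 1]
  [ 0,  0, 0, 0, 3]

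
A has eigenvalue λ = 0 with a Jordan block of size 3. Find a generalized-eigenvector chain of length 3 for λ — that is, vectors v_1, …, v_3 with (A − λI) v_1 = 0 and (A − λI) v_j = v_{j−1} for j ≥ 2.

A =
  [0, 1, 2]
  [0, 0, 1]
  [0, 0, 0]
A Jordan chain for λ = 0 of length 3:
v_1 = (1, 0, 0)ᵀ
v_2 = (2, 1, 0)ᵀ
v_3 = (0, 0, 1)ᵀ

Let N = A − (0)·I. We want v_3 with N^3 v_3 = 0 but N^2 v_3 ≠ 0; then v_{j-1} := N · v_j for j = 3, …, 2.

Pick v_3 = (0, 0, 1)ᵀ.
Then v_2 = N · v_3 = (2, 1, 0)ᵀ.
Then v_1 = N · v_2 = (1, 0, 0)ᵀ.

Sanity check: (A − (0)·I) v_1 = (0, 0, 0)ᵀ = 0. ✓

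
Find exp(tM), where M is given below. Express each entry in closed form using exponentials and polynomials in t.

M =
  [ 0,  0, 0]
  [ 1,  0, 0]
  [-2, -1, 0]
e^{tM} =
  [1, 0, 0]
  [t, 1, 0]
  [-t^2/2 - 2*t, -t, 1]

Strategy: write M = P · J · P⁻¹ where J is a Jordan canonical form, so e^{tM} = P · e^{tJ} · P⁻¹, and e^{tJ} can be computed block-by-block.

M has Jordan form
J =
  [0, 1, 0]
  [0, 0, 1]
  [0, 0, 0]
(up to reordering of blocks).

Per-block formulas:
  For a 3×3 Jordan block J_3(0): exp(t · J_3(0)) = e^(0t)·(I + t·N + (t^2/2)·N^2), where N is the 3×3 nilpotent shift.

After assembling e^{tJ} and conjugating by P, we get:

e^{tM} =
  [1, 0, 0]
  [t, 1, 0]
  [-t^2/2 - 2*t, -t, 1]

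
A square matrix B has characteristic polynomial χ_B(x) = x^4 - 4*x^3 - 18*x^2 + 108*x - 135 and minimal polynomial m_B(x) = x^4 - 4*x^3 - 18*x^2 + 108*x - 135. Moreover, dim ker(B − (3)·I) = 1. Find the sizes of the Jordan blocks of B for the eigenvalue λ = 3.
Block sizes for λ = 3: [3]

Step 1 — from the characteristic polynomial, algebraic multiplicity of λ = 3 is 3. From dim ker(B − (3)·I) = 1, there are exactly 1 Jordan blocks for λ = 3.
Step 2 — from the minimal polynomial, the factor (x − 3)^3 tells us the largest block for λ = 3 has size 3.
Step 3 — with total size 3, 1 blocks, and largest block 3, the block sizes (in nonincreasing order) are [3].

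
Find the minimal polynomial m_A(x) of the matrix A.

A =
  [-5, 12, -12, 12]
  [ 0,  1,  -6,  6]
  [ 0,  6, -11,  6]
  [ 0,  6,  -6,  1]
x^2 + 4*x - 5

The characteristic polynomial is χ_A(x) = (x - 1)*(x + 5)^3, so the eigenvalues are known. The minimal polynomial is
  m_A(x) = Π_λ (x − λ)^{k_λ}
where k_λ is the size of the *largest* Jordan block for λ (equivalently, the smallest k with (A − λI)^k v = 0 for every generalised eigenvector v of λ).

  λ = -5: largest Jordan block has size 1, contributing (x + 5)
  λ = 1: largest Jordan block has size 1, contributing (x − 1)

So m_A(x) = (x - 1)*(x + 5) = x^2 + 4*x - 5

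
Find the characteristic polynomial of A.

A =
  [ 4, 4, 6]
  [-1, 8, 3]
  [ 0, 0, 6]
x^3 - 18*x^2 + 108*x - 216

Expanding det(x·I − A) (e.g. by cofactor expansion or by noting that A is similar to its Jordan form J, which has the same characteristic polynomial as A) gives
  χ_A(x) = x^3 - 18*x^2 + 108*x - 216
which factors as (x - 6)^3. The eigenvalues (with algebraic multiplicities) are λ = 6 with multiplicity 3.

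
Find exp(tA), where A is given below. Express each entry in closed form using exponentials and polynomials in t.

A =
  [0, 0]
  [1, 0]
e^{tA} =
  [1, 0]
  [t, 1]

Strategy: write A = P · J · P⁻¹ where J is a Jordan canonical form, so e^{tA} = P · e^{tJ} · P⁻¹, and e^{tJ} can be computed block-by-block.

A has Jordan form
J =
  [0, 1]
  [0, 0]
(up to reordering of blocks).

Per-block formulas:
  For a 2×2 Jordan block J_2(0): exp(t · J_2(0)) = e^(0t)·(I + t·N), where N is the 2×2 nilpotent shift.

After assembling e^{tJ} and conjugating by P, we get:

e^{tA} =
  [1, 0]
  [t, 1]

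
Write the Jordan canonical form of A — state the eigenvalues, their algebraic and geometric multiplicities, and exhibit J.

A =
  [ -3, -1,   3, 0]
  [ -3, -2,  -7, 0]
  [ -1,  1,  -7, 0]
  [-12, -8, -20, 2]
J_3(-4) ⊕ J_1(2)

The characteristic polynomial is
  det(x·I − A) = x^4 + 10*x^3 + 24*x^2 - 32*x - 128 = (x - 2)*(x + 4)^3

Eigenvalues and multiplicities (the geometric multiplicity of λ is n − rank(A − λI), which equals the number of Jordan blocks for λ):
  λ = -4: algebraic multiplicity = 3, geometric multiplicity = 1
  λ = 2: algebraic multiplicity = 1, geometric multiplicity = 1

Determining the block sizes for each eigenvalue:
  λ = -4: one block (gm = 1), so the single block has size am = 3 → block sizes [3]
  λ = 2: one block (gm = 1), so the single block has size am = 1 → block sizes [1]

Assembling the blocks gives a Jordan form
J =
  [-4,  1,  0, 0]
  [ 0, -4,  1, 0]
  [ 0,  0, -4, 0]
  [ 0,  0,  0, 2]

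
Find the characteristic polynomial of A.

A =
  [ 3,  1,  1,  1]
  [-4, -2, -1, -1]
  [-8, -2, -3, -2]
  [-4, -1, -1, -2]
x^4 + 4*x^3 + 6*x^2 + 4*x + 1

Expanding det(x·I − A) (e.g. by cofactor expansion or by noting that A is similar to its Jordan form J, which has the same characteristic polynomial as A) gives
  χ_A(x) = x^4 + 4*x^3 + 6*x^2 + 4*x + 1
which factors as (x + 1)^4. The eigenvalues (with algebraic multiplicities) are λ = -1 with multiplicity 4.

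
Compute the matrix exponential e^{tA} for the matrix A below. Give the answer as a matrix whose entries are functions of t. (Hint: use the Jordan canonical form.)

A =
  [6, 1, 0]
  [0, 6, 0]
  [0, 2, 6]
e^{tA} =
  [exp(6*t), t*exp(6*t), 0]
  [0, exp(6*t), 0]
  [0, 2*t*exp(6*t), exp(6*t)]

Strategy: write A = P · J · P⁻¹ where J is a Jordan canonical form, so e^{tA} = P · e^{tJ} · P⁻¹, and e^{tJ} can be computed block-by-block.

A has Jordan form
J =
  [6, 1, 0]
  [0, 6, 0]
  [0, 0, 6]
(up to reordering of blocks).

Per-block formulas:
  For a 2×2 Jordan block J_2(6): exp(t · J_2(6)) = e^(6t)·(I + t·N), where N is the 2×2 nilpotent shift.
  For a 1×1 block at λ = 6: exp(t · [6]) = [e^(6t)].

After assembling e^{tJ} and conjugating by P, we get:

e^{tA} =
  [exp(6*t), t*exp(6*t), 0]
  [0, exp(6*t), 0]
  [0, 2*t*exp(6*t), exp(6*t)]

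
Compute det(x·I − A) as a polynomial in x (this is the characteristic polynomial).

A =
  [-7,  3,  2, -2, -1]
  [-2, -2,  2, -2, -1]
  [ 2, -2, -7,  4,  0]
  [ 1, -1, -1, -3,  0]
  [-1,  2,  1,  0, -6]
x^5 + 25*x^4 + 250*x^3 + 1250*x^2 + 3125*x + 3125

Expanding det(x·I − A) (e.g. by cofactor expansion or by noting that A is similar to its Jordan form J, which has the same characteristic polynomial as A) gives
  χ_A(x) = x^5 + 25*x^4 + 250*x^3 + 1250*x^2 + 3125*x + 3125
which factors as (x + 5)^5. The eigenvalues (with algebraic multiplicities) are λ = -5 with multiplicity 5.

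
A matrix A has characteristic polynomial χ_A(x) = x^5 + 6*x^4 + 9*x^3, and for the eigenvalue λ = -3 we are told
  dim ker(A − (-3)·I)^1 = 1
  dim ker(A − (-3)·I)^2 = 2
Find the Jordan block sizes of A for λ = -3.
Block sizes for λ = -3: [2]

From the dimensions of kernels of powers, the number of Jordan blocks of size at least j is d_j − d_{j−1} where d_j = dim ker(N^j) (with d_0 = 0). Computing the differences gives [1, 1].
The number of blocks of size exactly k is (#blocks of size ≥ k) − (#blocks of size ≥ k + 1), so the partition is: 1 block(s) of size 2.
In nonincreasing order the block sizes are [2].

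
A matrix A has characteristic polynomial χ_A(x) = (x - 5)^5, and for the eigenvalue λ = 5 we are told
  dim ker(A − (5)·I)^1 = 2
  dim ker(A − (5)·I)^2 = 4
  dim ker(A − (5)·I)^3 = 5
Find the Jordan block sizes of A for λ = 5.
Block sizes for λ = 5: [3, 2]

From the dimensions of kernels of powers, the number of Jordan blocks of size at least j is d_j − d_{j−1} where d_j = dim ker(N^j) (with d_0 = 0). Computing the differences gives [2, 2, 1].
The number of blocks of size exactly k is (#blocks of size ≥ k) − (#blocks of size ≥ k + 1), so the partition is: 1 block(s) of size 2, 1 block(s) of size 3.
In nonincreasing order the block sizes are [3, 2].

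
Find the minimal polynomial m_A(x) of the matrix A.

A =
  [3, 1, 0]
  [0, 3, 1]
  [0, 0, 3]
x^3 - 9*x^2 + 27*x - 27

The characteristic polynomial is χ_A(x) = (x - 3)^3, so the eigenvalues are known. The minimal polynomial is
  m_A(x) = Π_λ (x − λ)^{k_λ}
where k_λ is the size of the *largest* Jordan block for λ (equivalently, the smallest k with (A − λI)^k v = 0 for every generalised eigenvector v of λ).

  λ = 3: largest Jordan block has size 3, contributing (x − 3)^3

So m_A(x) = (x - 3)^3 = x^3 - 9*x^2 + 27*x - 27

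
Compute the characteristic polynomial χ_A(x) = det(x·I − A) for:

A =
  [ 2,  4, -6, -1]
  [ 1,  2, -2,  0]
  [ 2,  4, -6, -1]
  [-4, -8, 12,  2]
x^4

Expanding det(x·I − A) (e.g. by cofactor expansion or by noting that A is similar to its Jordan form J, which has the same characteristic polynomial as A) gives
  χ_A(x) = x^4
which factors as x^4. The eigenvalues (with algebraic multiplicities) are λ = 0 with multiplicity 4.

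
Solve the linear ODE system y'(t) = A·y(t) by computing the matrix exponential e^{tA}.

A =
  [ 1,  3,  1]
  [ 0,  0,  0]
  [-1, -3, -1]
e^{tA} =
  [t + 1, 3*t, t]
  [0, 1, 0]
  [-t, -3*t, 1 - t]

Strategy: write A = P · J · P⁻¹ where J is a Jordan canonical form, so e^{tA} = P · e^{tJ} · P⁻¹, and e^{tJ} can be computed block-by-block.

A has Jordan form
J =
  [0, 1, 0]
  [0, 0, 0]
  [0, 0, 0]
(up to reordering of blocks).

Per-block formulas:
  For a 2×2 Jordan block J_2(0): exp(t · J_2(0)) = e^(0t)·(I + t·N), where N is the 2×2 nilpotent shift.
  For a 1×1 block at λ = 0: exp(t · [0]) = [e^(0t)].

After assembling e^{tJ} and conjugating by P, we get:

e^{tA} =
  [t + 1, 3*t, t]
  [0, 1, 0]
  [-t, -3*t, 1 - t]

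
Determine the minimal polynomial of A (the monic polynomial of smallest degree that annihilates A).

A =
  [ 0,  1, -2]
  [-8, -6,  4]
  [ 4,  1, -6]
x^2 + 8*x + 16

The characteristic polynomial is χ_A(x) = (x + 4)^3, so the eigenvalues are known. The minimal polynomial is
  m_A(x) = Π_λ (x − λ)^{k_λ}
where k_λ is the size of the *largest* Jordan block for λ (equivalently, the smallest k with (A − λI)^k v = 0 for every generalised eigenvector v of λ).

  λ = -4: largest Jordan block has size 2, contributing (x + 4)^2

So m_A(x) = (x + 4)^2 = x^2 + 8*x + 16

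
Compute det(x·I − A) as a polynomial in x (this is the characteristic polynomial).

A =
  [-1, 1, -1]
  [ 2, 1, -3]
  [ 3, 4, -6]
x^3 + 6*x^2 + 12*x + 8

Expanding det(x·I − A) (e.g. by cofactor expansion or by noting that A is similar to its Jordan form J, which has the same characteristic polynomial as A) gives
  χ_A(x) = x^3 + 6*x^2 + 12*x + 8
which factors as (x + 2)^3. The eigenvalues (with algebraic multiplicities) are λ = -2 with multiplicity 3.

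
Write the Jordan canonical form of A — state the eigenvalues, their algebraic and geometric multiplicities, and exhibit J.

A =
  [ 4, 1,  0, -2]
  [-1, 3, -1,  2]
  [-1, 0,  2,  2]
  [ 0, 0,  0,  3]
J_3(3) ⊕ J_1(3)

The characteristic polynomial is
  det(x·I − A) = x^4 - 12*x^3 + 54*x^2 - 108*x + 81 = (x - 3)^4

Eigenvalues and multiplicities (the geometric multiplicity of λ is n − rank(A − λI), which equals the number of Jordan blocks for λ):
  λ = 3: algebraic multiplicity = 4, geometric multiplicity = 2

Determining the block sizes for each eigenvalue:
  λ = 3: with am = 4 and gm = 2, the partition is not yet determined (e.g. several partitions of 4 into 2 parts exist). Let N = A − (3)·I. Computing rank(N^1) = 2, rank(N^2) = 1, rank(N^3) = 0; the number of blocks of size ≥ j is rank(N^{j−1}) − rank(N^j), giving [2, 1, 1]. So we have 1 block(s) of size 3, 1 block(s) of size 1 → block sizes [3, 1]

Assembling the blocks gives a Jordan form
J =
  [3, 1, 0, 0]
  [0, 3, 1, 0]
  [0, 0, 3, 0]
  [0, 0, 0, 3]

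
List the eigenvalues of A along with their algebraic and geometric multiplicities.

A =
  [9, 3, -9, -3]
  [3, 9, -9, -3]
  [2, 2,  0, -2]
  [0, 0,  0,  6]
λ = 6: alg = 4, geom = 3

Step 1 — factor the characteristic polynomial to read off the algebraic multiplicities:
  χ_A(x) = (x - 6)^4

Step 2 — compute geometric multiplicities via the rank-nullity identity g(λ) = n − rank(A − λI):
  rank(A − (6)·I) = 1, so dim ker(A − (6)·I) = n − 1 = 3

Summary:
  λ = 6: algebraic multiplicity = 4, geometric multiplicity = 3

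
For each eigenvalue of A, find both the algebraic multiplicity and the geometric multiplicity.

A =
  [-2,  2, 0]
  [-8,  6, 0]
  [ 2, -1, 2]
λ = 2: alg = 3, geom = 2

Step 1 — factor the characteristic polynomial to read off the algebraic multiplicities:
  χ_A(x) = (x - 2)^3

Step 2 — compute geometric multiplicities via the rank-nullity identity g(λ) = n − rank(A − λI):
  rank(A − (2)·I) = 1, so dim ker(A − (2)·I) = n − 1 = 2

Summary:
  λ = 2: algebraic multiplicity = 3, geometric multiplicity = 2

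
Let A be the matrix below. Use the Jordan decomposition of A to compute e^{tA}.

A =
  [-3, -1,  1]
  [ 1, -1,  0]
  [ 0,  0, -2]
e^{tA} =
  [-t*exp(-2*t) + exp(-2*t), -t*exp(-2*t), -t^2*exp(-2*t)/2 + t*exp(-2*t)]
  [t*exp(-2*t), t*exp(-2*t) + exp(-2*t), t^2*exp(-2*t)/2]
  [0, 0, exp(-2*t)]

Strategy: write A = P · J · P⁻¹ where J is a Jordan canonical form, so e^{tA} = P · e^{tJ} · P⁻¹, and e^{tJ} can be computed block-by-block.

A has Jordan form
J =
  [-2,  1,  0]
  [ 0, -2,  1]
  [ 0,  0, -2]
(up to reordering of blocks).

Per-block formulas:
  For a 3×3 Jordan block J_3(-2): exp(t · J_3(-2)) = e^(-2t)·(I + t·N + (t^2/2)·N^2), where N is the 3×3 nilpotent shift.

After assembling e^{tJ} and conjugating by P, we get:

e^{tA} =
  [-t*exp(-2*t) + exp(-2*t), -t*exp(-2*t), -t^2*exp(-2*t)/2 + t*exp(-2*t)]
  [t*exp(-2*t), t*exp(-2*t) + exp(-2*t), t^2*exp(-2*t)/2]
  [0, 0, exp(-2*t)]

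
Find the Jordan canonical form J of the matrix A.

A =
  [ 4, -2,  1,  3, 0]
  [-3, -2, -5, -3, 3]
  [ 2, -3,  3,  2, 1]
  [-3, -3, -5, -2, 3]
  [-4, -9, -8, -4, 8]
J_1(1) ⊕ J_1(1) ⊕ J_3(3)

The characteristic polynomial is
  det(x·I − A) = x^5 - 11*x^4 + 46*x^3 - 90*x^2 + 81*x - 27 = (x - 3)^3*(x - 1)^2

Eigenvalues and multiplicities (the geometric multiplicity of λ is n − rank(A − λI), which equals the number of Jordan blocks for λ):
  λ = 1: algebraic multiplicity = 2, geometric multiplicity = 2
  λ = 3: algebraic multiplicity = 3, geometric multiplicity = 1

Determining the block sizes for each eigenvalue:
  λ = 1: gm = am = 2, so every block has size 1 → block sizes [1, 1]
  λ = 3: one block (gm = 1), so the single block has size am = 3 → block sizes [3]

Assembling the blocks gives a Jordan form
J =
  [1, 0, 0, 0, 0]
  [0, 1, 0, 0, 0]
  [0, 0, 3, 1, 0]
  [0, 0, 0, 3, 1]
  [0, 0, 0, 0, 3]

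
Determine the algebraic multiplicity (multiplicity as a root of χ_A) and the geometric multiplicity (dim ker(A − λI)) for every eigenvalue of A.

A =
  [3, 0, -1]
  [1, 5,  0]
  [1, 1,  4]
λ = 4: alg = 3, geom = 1

Step 1 — factor the characteristic polynomial to read off the algebraic multiplicities:
  χ_A(x) = (x - 4)^3

Step 2 — compute geometric multiplicities via the rank-nullity identity g(λ) = n − rank(A − λI):
  rank(A − (4)·I) = 2, so dim ker(A − (4)·I) = n − 2 = 1

Summary:
  λ = 4: algebraic multiplicity = 3, geometric multiplicity = 1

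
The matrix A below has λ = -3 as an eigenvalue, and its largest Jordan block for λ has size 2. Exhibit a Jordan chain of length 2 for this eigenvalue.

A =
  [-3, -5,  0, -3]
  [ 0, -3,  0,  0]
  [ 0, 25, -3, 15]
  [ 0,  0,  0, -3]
A Jordan chain for λ = -3 of length 2:
v_1 = (-5, 0, 25, 0)ᵀ
v_2 = (0, 1, 0, 0)ᵀ

Let N = A − (-3)·I. We want v_2 with N^2 v_2 = 0 but N^1 v_2 ≠ 0; then v_{j-1} := N · v_j for j = 2, …, 2.

Pick v_2 = (0, 1, 0, 0)ᵀ.
Then v_1 = N · v_2 = (-5, 0, 25, 0)ᵀ.

Sanity check: (A − (-3)·I) v_1 = (0, 0, 0, 0)ᵀ = 0. ✓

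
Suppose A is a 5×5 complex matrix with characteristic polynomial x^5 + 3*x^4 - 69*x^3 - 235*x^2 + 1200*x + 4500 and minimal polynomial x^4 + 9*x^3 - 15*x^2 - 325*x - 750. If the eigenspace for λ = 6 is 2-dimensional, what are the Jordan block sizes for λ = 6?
Block sizes for λ = 6: [1, 1]

Step 1 — from the characteristic polynomial, algebraic multiplicity of λ = 6 is 2. From dim ker(A − (6)·I) = 2, there are exactly 2 Jordan blocks for λ = 6.
Step 2 — from the minimal polynomial, the factor (x − 6) tells us the largest block for λ = 6 has size 1.
Step 3 — with total size 2, 2 blocks, and largest block 1, the block sizes (in nonincreasing order) are [1, 1].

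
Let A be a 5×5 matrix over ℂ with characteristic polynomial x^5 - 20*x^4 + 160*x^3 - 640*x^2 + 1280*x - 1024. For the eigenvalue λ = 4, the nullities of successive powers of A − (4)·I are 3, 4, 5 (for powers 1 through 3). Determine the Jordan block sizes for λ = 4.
Block sizes for λ = 4: [3, 1, 1]

From the dimensions of kernels of powers, the number of Jordan blocks of size at least j is d_j − d_{j−1} where d_j = dim ker(N^j) (with d_0 = 0). Computing the differences gives [3, 1, 1].
The number of blocks of size exactly k is (#blocks of size ≥ k) − (#blocks of size ≥ k + 1), so the partition is: 2 block(s) of size 1, 1 block(s) of size 3.
In nonincreasing order the block sizes are [3, 1, 1].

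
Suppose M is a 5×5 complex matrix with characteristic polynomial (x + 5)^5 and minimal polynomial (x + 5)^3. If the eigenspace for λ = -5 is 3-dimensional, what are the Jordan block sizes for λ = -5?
Block sizes for λ = -5: [3, 1, 1]

Step 1 — from the characteristic polynomial, algebraic multiplicity of λ = -5 is 5. From dim ker(M − (-5)·I) = 3, there are exactly 3 Jordan blocks for λ = -5.
Step 2 — from the minimal polynomial, the factor (x + 5)^3 tells us the largest block for λ = -5 has size 3.
Step 3 — with total size 5, 3 blocks, and largest block 3, the block sizes (in nonincreasing order) are [3, 1, 1].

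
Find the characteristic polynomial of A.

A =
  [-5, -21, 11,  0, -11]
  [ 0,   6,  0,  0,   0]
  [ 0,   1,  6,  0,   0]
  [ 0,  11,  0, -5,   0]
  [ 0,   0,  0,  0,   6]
x^5 - 8*x^4 - 47*x^3 + 414*x^2 + 540*x - 5400

Expanding det(x·I − A) (e.g. by cofactor expansion or by noting that A is similar to its Jordan form J, which has the same characteristic polynomial as A) gives
  χ_A(x) = x^5 - 8*x^4 - 47*x^3 + 414*x^2 + 540*x - 5400
which factors as (x - 6)^3*(x + 5)^2. The eigenvalues (with algebraic multiplicities) are λ = -5 with multiplicity 2, λ = 6 with multiplicity 3.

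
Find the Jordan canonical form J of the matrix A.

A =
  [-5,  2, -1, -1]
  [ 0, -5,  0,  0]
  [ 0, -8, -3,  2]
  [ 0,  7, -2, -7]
J_3(-5) ⊕ J_1(-5)

The characteristic polynomial is
  det(x·I − A) = x^4 + 20*x^3 + 150*x^2 + 500*x + 625 = (x + 5)^4

Eigenvalues and multiplicities (the geometric multiplicity of λ is n − rank(A − λI), which equals the number of Jordan blocks for λ):
  λ = -5: algebraic multiplicity = 4, geometric multiplicity = 2

Determining the block sizes for each eigenvalue:
  λ = -5: with am = 4 and gm = 2, the partition is not yet determined (e.g. several partitions of 4 into 2 parts exist). Let N = A − (-5)·I. Computing rank(N^1) = 2, rank(N^2) = 1, rank(N^3) = 0; the number of blocks of size ≥ j is rank(N^{j−1}) − rank(N^j), giving [2, 1, 1]. So we have 1 block(s) of size 3, 1 block(s) of size 1 → block sizes [3, 1]

Assembling the blocks gives a Jordan form
J =
  [-5,  1,  0,  0]
  [ 0, -5,  1,  0]
  [ 0,  0, -5,  0]
  [ 0,  0,  0, -5]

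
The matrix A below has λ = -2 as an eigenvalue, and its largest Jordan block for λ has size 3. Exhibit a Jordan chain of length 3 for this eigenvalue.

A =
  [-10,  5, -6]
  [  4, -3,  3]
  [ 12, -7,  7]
A Jordan chain for λ = -2 of length 3:
v_1 = (12, 0, -16)ᵀ
v_2 = (-8, 4, 12)ᵀ
v_3 = (1, 0, 0)ᵀ

Let N = A − (-2)·I. We want v_3 with N^3 v_3 = 0 but N^2 v_3 ≠ 0; then v_{j-1} := N · v_j for j = 3, …, 2.

Pick v_3 = (1, 0, 0)ᵀ.
Then v_2 = N · v_3 = (-8, 4, 12)ᵀ.
Then v_1 = N · v_2 = (12, 0, -16)ᵀ.

Sanity check: (A − (-2)·I) v_1 = (0, 0, 0)ᵀ = 0. ✓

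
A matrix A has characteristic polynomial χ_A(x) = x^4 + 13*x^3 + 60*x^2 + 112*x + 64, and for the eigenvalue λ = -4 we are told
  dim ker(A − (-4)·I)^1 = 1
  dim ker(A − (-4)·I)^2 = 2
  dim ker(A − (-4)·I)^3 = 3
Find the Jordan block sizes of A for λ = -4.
Block sizes for λ = -4: [3]

From the dimensions of kernels of powers, the number of Jordan blocks of size at least j is d_j − d_{j−1} where d_j = dim ker(N^j) (with d_0 = 0). Computing the differences gives [1, 1, 1].
The number of blocks of size exactly k is (#blocks of size ≥ k) − (#blocks of size ≥ k + 1), so the partition is: 1 block(s) of size 3.
In nonincreasing order the block sizes are [3].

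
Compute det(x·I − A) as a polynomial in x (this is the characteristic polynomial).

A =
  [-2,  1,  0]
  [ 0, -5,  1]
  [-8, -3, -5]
x^3 + 12*x^2 + 48*x + 64

Expanding det(x·I − A) (e.g. by cofactor expansion or by noting that A is similar to its Jordan form J, which has the same characteristic polynomial as A) gives
  χ_A(x) = x^3 + 12*x^2 + 48*x + 64
which factors as (x + 4)^3. The eigenvalues (with algebraic multiplicities) are λ = -4 with multiplicity 3.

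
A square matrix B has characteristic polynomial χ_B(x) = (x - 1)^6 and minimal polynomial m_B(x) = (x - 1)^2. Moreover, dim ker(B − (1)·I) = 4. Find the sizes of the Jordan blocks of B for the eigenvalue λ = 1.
Block sizes for λ = 1: [2, 2, 1, 1]

Step 1 — from the characteristic polynomial, algebraic multiplicity of λ = 1 is 6. From dim ker(B − (1)·I) = 4, there are exactly 4 Jordan blocks for λ = 1.
Step 2 — from the minimal polynomial, the factor (x − 1)^2 tells us the largest block for λ = 1 has size 2.
Step 3 — with total size 6, 4 blocks, and largest block 2, the block sizes (in nonincreasing order) are [2, 2, 1, 1].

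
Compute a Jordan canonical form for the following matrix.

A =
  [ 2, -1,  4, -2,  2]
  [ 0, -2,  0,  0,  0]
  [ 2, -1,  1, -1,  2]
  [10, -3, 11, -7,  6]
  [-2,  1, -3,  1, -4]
J_2(-2) ⊕ J_2(-2) ⊕ J_1(-2)

The characteristic polynomial is
  det(x·I − A) = x^5 + 10*x^4 + 40*x^3 + 80*x^2 + 80*x + 32 = (x + 2)^5

Eigenvalues and multiplicities (the geometric multiplicity of λ is n − rank(A − λI), which equals the number of Jordan blocks for λ):
  λ = -2: algebraic multiplicity = 5, geometric multiplicity = 3

Determining the block sizes for each eigenvalue:
  λ = -2: with am = 5 and gm = 3, the partition is not yet determined (e.g. several partitions of 5 into 3 parts exist). Let N = A − (-2)·I. Computing rank(N^1) = 2, rank(N^2) = 0; the number of blocks of size ≥ j is rank(N^{j−1}) − rank(N^j), giving [3, 2]. So we have 2 block(s) of size 2, 1 block(s) of size 1 → block sizes [2, 2, 1]

Assembling the blocks gives a Jordan form
J =
  [-2,  1,  0,  0,  0]
  [ 0, -2,  0,  0,  0]
  [ 0,  0, -2,  1,  0]
  [ 0,  0,  0, -2,  0]
  [ 0,  0,  0,  0, -2]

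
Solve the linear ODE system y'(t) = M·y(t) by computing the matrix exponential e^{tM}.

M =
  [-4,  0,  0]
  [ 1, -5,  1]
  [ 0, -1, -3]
e^{tM} =
  [exp(-4*t), 0, 0]
  [-t^2*exp(-4*t)/2 + t*exp(-4*t), -t*exp(-4*t) + exp(-4*t), t*exp(-4*t)]
  [-t^2*exp(-4*t)/2, -t*exp(-4*t), t*exp(-4*t) + exp(-4*t)]

Strategy: write M = P · J · P⁻¹ where J is a Jordan canonical form, so e^{tM} = P · e^{tJ} · P⁻¹, and e^{tJ} can be computed block-by-block.

M has Jordan form
J =
  [-4,  1,  0]
  [ 0, -4,  1]
  [ 0,  0, -4]
(up to reordering of blocks).

Per-block formulas:
  For a 3×3 Jordan block J_3(-4): exp(t · J_3(-4)) = e^(-4t)·(I + t·N + (t^2/2)·N^2), where N is the 3×3 nilpotent shift.

After assembling e^{tJ} and conjugating by P, we get:

e^{tM} =
  [exp(-4*t), 0, 0]
  [-t^2*exp(-4*t)/2 + t*exp(-4*t), -t*exp(-4*t) + exp(-4*t), t*exp(-4*t)]
  [-t^2*exp(-4*t)/2, -t*exp(-4*t), t*exp(-4*t) + exp(-4*t)]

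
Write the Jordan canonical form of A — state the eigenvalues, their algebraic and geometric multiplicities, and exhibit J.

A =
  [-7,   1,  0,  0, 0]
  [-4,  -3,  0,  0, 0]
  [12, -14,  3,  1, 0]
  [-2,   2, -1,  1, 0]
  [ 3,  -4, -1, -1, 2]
J_2(-5) ⊕ J_2(2) ⊕ J_1(2)

The characteristic polynomial is
  det(x·I − A) = x^5 + 4*x^4 - 23*x^3 - 38*x^2 + 220*x - 200 = (x - 2)^3*(x + 5)^2

Eigenvalues and multiplicities (the geometric multiplicity of λ is n − rank(A − λI), which equals the number of Jordan blocks for λ):
  λ = -5: algebraic multiplicity = 2, geometric multiplicity = 1
  λ = 2: algebraic multiplicity = 3, geometric multiplicity = 2

Determining the block sizes for each eigenvalue:
  λ = -5: one block (gm = 1), so the single block has size am = 2 → block sizes [2]
  λ = 2: 2 blocks summing to 3 forces exactly one block of size 2 and the rest size 1 → block sizes [2, 1]

Assembling the blocks gives a Jordan form
J =
  [-5,  1, 0, 0, 0]
  [ 0, -5, 0, 0, 0]
  [ 0,  0, 2, 1, 0]
  [ 0,  0, 0, 2, 0]
  [ 0,  0, 0, 0, 2]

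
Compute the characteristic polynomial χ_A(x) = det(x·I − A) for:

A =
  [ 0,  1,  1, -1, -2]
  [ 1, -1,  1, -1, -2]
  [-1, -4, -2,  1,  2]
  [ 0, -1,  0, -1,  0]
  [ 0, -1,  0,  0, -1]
x^5 + 5*x^4 + 10*x^3 + 10*x^2 + 5*x + 1

Expanding det(x·I − A) (e.g. by cofactor expansion or by noting that A is similar to its Jordan form J, which has the same characteristic polynomial as A) gives
  χ_A(x) = x^5 + 5*x^4 + 10*x^3 + 10*x^2 + 5*x + 1
which factors as (x + 1)^5. The eigenvalues (with algebraic multiplicities) are λ = -1 with multiplicity 5.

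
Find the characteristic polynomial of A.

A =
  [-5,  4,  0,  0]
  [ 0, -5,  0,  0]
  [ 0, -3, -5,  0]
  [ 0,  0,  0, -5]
x^4 + 20*x^3 + 150*x^2 + 500*x + 625

Expanding det(x·I − A) (e.g. by cofactor expansion or by noting that A is similar to its Jordan form J, which has the same characteristic polynomial as A) gives
  χ_A(x) = x^4 + 20*x^3 + 150*x^2 + 500*x + 625
which factors as (x + 5)^4. The eigenvalues (with algebraic multiplicities) are λ = -5 with multiplicity 4.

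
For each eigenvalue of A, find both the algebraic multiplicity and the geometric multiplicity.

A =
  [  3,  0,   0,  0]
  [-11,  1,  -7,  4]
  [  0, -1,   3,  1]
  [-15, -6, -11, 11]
λ = 3: alg = 1, geom = 1; λ = 5: alg = 3, geom = 1

Step 1 — factor the characteristic polynomial to read off the algebraic multiplicities:
  χ_A(x) = (x - 5)^3*(x - 3)

Step 2 — compute geometric multiplicities via the rank-nullity identity g(λ) = n − rank(A − λI):
  rank(A − (3)·I) = 3, so dim ker(A − (3)·I) = n − 3 = 1
  rank(A − (5)·I) = 3, so dim ker(A − (5)·I) = n − 3 = 1

Summary:
  λ = 3: algebraic multiplicity = 1, geometric multiplicity = 1
  λ = 5: algebraic multiplicity = 3, geometric multiplicity = 1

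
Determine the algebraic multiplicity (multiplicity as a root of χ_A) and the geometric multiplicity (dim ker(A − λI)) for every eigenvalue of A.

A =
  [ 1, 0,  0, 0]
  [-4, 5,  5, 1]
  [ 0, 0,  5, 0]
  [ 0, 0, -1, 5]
λ = 1: alg = 1, geom = 1; λ = 5: alg = 3, geom = 1

Step 1 — factor the characteristic polynomial to read off the algebraic multiplicities:
  χ_A(x) = (x - 5)^3*(x - 1)

Step 2 — compute geometric multiplicities via the rank-nullity identity g(λ) = n − rank(A − λI):
  rank(A − (1)·I) = 3, so dim ker(A − (1)·I) = n − 3 = 1
  rank(A − (5)·I) = 3, so dim ker(A − (5)·I) = n − 3 = 1

Summary:
  λ = 1: algebraic multiplicity = 1, geometric multiplicity = 1
  λ = 5: algebraic multiplicity = 3, geometric multiplicity = 1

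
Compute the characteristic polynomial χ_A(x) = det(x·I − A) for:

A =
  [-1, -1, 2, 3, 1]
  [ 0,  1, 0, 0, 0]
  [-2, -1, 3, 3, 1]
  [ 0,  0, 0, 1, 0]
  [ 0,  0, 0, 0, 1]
x^5 - 5*x^4 + 10*x^3 - 10*x^2 + 5*x - 1

Expanding det(x·I − A) (e.g. by cofactor expansion or by noting that A is similar to its Jordan form J, which has the same characteristic polynomial as A) gives
  χ_A(x) = x^5 - 5*x^4 + 10*x^3 - 10*x^2 + 5*x - 1
which factors as (x - 1)^5. The eigenvalues (with algebraic multiplicities) are λ = 1 with multiplicity 5.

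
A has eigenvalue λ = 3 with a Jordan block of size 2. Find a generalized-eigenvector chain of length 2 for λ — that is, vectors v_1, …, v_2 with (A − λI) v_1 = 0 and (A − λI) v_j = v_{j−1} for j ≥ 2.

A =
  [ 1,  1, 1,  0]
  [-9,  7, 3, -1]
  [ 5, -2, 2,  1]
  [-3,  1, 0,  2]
A Jordan chain for λ = 3 of length 2:
v_1 = (-2, -9, 5, -3)ᵀ
v_2 = (1, 0, 0, 0)ᵀ

Let N = A − (3)·I. We want v_2 with N^2 v_2 = 0 but N^1 v_2 ≠ 0; then v_{j-1} := N · v_j for j = 2, …, 2.

Pick v_2 = (1, 0, 0, 0)ᵀ.
Then v_1 = N · v_2 = (-2, -9, 5, -3)ᵀ.

Sanity check: (A − (3)·I) v_1 = (0, 0, 0, 0)ᵀ = 0. ✓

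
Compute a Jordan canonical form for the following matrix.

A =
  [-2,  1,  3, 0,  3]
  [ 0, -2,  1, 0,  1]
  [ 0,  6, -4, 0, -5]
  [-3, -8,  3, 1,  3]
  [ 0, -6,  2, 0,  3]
J_3(-2) ⊕ J_1(1) ⊕ J_1(1)

The characteristic polynomial is
  det(x·I − A) = x^5 + 4*x^4 + x^3 - 10*x^2 - 4*x + 8 = (x - 1)^2*(x + 2)^3

Eigenvalues and multiplicities (the geometric multiplicity of λ is n − rank(A − λI), which equals the number of Jordan blocks for λ):
  λ = -2: algebraic multiplicity = 3, geometric multiplicity = 1
  λ = 1: algebraic multiplicity = 2, geometric multiplicity = 2

Determining the block sizes for each eigenvalue:
  λ = -2: one block (gm = 1), so the single block has size am = 3 → block sizes [3]
  λ = 1: gm = am = 2, so every block has size 1 → block sizes [1, 1]

Assembling the blocks gives a Jordan form
J =
  [-2,  1,  0, 0, 0]
  [ 0, -2,  1, 0, 0]
  [ 0,  0, -2, 0, 0]
  [ 0,  0,  0, 1, 0]
  [ 0,  0,  0, 0, 1]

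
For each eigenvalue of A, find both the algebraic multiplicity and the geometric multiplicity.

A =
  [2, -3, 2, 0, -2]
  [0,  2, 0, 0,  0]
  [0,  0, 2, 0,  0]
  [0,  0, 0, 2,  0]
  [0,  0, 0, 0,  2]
λ = 2: alg = 5, geom = 4

Step 1 — factor the characteristic polynomial to read off the algebraic multiplicities:
  χ_A(x) = (x - 2)^5

Step 2 — compute geometric multiplicities via the rank-nullity identity g(λ) = n − rank(A − λI):
  rank(A − (2)·I) = 1, so dim ker(A − (2)·I) = n − 1 = 4

Summary:
  λ = 2: algebraic multiplicity = 5, geometric multiplicity = 4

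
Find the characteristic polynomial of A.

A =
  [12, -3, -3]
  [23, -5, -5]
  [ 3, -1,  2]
x^3 - 9*x^2 + 27*x - 27

Expanding det(x·I − A) (e.g. by cofactor expansion or by noting that A is similar to its Jordan form J, which has the same characteristic polynomial as A) gives
  χ_A(x) = x^3 - 9*x^2 + 27*x - 27
which factors as (x - 3)^3. The eigenvalues (with algebraic multiplicities) are λ = 3 with multiplicity 3.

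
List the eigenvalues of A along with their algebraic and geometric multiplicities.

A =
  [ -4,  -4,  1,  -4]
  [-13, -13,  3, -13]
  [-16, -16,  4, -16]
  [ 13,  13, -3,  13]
λ = 0: alg = 4, geom = 2

Step 1 — factor the characteristic polynomial to read off the algebraic multiplicities:
  χ_A(x) = x^4

Step 2 — compute geometric multiplicities via the rank-nullity identity g(λ) = n − rank(A − λI):
  rank(A − (0)·I) = 2, so dim ker(A − (0)·I) = n − 2 = 2

Summary:
  λ = 0: algebraic multiplicity = 4, geometric multiplicity = 2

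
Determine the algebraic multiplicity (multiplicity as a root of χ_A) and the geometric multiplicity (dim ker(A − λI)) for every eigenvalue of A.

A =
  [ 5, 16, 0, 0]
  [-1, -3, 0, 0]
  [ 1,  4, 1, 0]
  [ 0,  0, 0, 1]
λ = 1: alg = 4, geom = 3

Step 1 — factor the characteristic polynomial to read off the algebraic multiplicities:
  χ_A(x) = (x - 1)^4

Step 2 — compute geometric multiplicities via the rank-nullity identity g(λ) = n − rank(A − λI):
  rank(A − (1)·I) = 1, so dim ker(A − (1)·I) = n − 1 = 3

Summary:
  λ = 1: algebraic multiplicity = 4, geometric multiplicity = 3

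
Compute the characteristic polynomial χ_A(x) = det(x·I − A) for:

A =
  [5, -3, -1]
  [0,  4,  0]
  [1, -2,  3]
x^3 - 12*x^2 + 48*x - 64

Expanding det(x·I − A) (e.g. by cofactor expansion or by noting that A is similar to its Jordan form J, which has the same characteristic polynomial as A) gives
  χ_A(x) = x^3 - 12*x^2 + 48*x - 64
which factors as (x - 4)^3. The eigenvalues (with algebraic multiplicities) are λ = 4 with multiplicity 3.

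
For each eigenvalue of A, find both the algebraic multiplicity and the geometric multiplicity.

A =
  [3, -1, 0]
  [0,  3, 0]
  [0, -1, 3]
λ = 3: alg = 3, geom = 2

Step 1 — factor the characteristic polynomial to read off the algebraic multiplicities:
  χ_A(x) = (x - 3)^3

Step 2 — compute geometric multiplicities via the rank-nullity identity g(λ) = n − rank(A − λI):
  rank(A − (3)·I) = 1, so dim ker(A − (3)·I) = n − 1 = 2

Summary:
  λ = 3: algebraic multiplicity = 3, geometric multiplicity = 2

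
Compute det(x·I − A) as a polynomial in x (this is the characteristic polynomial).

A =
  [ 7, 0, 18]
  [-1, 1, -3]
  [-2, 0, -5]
x^3 - 3*x^2 + 3*x - 1

Expanding det(x·I − A) (e.g. by cofactor expansion or by noting that A is similar to its Jordan form J, which has the same characteristic polynomial as A) gives
  χ_A(x) = x^3 - 3*x^2 + 3*x - 1
which factors as (x - 1)^3. The eigenvalues (with algebraic multiplicities) are λ = 1 with multiplicity 3.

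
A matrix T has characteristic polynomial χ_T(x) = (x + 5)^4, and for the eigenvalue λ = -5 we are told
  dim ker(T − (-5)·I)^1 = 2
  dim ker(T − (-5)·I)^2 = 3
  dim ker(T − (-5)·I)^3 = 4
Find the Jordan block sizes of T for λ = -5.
Block sizes for λ = -5: [3, 1]

From the dimensions of kernels of powers, the number of Jordan blocks of size at least j is d_j − d_{j−1} where d_j = dim ker(N^j) (with d_0 = 0). Computing the differences gives [2, 1, 1].
The number of blocks of size exactly k is (#blocks of size ≥ k) − (#blocks of size ≥ k + 1), so the partition is: 1 block(s) of size 1, 1 block(s) of size 3.
In nonincreasing order the block sizes are [3, 1].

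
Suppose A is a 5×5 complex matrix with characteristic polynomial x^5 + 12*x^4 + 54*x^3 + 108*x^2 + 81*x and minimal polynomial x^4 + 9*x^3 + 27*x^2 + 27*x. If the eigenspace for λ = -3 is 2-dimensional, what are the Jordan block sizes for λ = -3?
Block sizes for λ = -3: [3, 1]

Step 1 — from the characteristic polynomial, algebraic multiplicity of λ = -3 is 4. From dim ker(A − (-3)·I) = 2, there are exactly 2 Jordan blocks for λ = -3.
Step 2 — from the minimal polynomial, the factor (x + 3)^3 tells us the largest block for λ = -3 has size 3.
Step 3 — with total size 4, 2 blocks, and largest block 3, the block sizes (in nonincreasing order) are [3, 1].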